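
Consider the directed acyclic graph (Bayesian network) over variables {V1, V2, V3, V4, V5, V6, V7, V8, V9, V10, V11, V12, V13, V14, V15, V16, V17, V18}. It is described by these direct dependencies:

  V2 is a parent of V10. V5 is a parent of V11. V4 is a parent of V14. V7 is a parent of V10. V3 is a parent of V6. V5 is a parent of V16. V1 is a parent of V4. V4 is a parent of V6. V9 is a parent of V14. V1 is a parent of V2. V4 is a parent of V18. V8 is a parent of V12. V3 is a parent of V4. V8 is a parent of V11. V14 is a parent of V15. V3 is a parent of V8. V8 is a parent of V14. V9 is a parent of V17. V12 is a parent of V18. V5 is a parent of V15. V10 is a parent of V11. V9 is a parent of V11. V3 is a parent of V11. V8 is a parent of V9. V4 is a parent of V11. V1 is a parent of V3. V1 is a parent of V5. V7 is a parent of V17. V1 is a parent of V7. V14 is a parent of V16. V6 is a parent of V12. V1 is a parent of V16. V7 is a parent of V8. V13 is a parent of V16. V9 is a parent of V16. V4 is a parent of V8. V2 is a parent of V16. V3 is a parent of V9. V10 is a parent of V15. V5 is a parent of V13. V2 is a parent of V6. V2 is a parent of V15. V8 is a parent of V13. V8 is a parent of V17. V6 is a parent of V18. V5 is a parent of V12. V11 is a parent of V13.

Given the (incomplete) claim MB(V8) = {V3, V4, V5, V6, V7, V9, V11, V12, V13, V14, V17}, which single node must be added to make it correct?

V10

Ch(V8) = {V9, V11, V12, V13, V14, V17}.
V8 has parents V3, V4, V7.
For each child, the remaining parents (spouses of V8):
  V9's other parent is V3.
  parents(V11) \ {V8} = {V3, V4, V5, V9, V10}.
  parents(V12) \ {V8} = {V5, V6}.
  V13 also has parents V5, V11.
  V14 also has parents V4, V9.
  V17 also has parents V7, V9.
MB(V8) = {V3, V4, V5, V6, V7, V9, V10, V11, V12, V13, V14, V17}.
Comparing with the claimed set, V10 is missing.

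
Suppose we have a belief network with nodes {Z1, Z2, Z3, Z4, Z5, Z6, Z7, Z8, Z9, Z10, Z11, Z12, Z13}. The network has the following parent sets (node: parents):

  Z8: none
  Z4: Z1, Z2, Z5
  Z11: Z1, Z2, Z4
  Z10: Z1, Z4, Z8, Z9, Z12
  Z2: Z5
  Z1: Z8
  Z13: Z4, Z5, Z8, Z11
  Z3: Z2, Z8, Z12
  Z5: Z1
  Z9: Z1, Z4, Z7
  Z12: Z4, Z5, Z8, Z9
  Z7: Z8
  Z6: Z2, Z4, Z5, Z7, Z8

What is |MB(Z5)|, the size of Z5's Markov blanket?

Recall MB(v) = parents ∪ children ∪ spouses, where spouses are the other parents of v's children.
Pa(Z5) = {Z1}.
Children of Z5: Z2, Z4, Z6, Z12, Z13.
Other parents of Z5's children:
  Z2 has no other parent.
  Z4 also has parents Z1, Z2.
  parents(Z13) \ {Z5} = {Z4, Z8, Z11}.
  Z6's other parents are Z2, Z4, Z7, Z8.
  Z12's other parents are Z4, Z8, Z9.
MB(Z5) = {Z1, Z2, Z4, Z6, Z7, Z8, Z9, Z11, Z12, Z13}, which has 10 nodes.

10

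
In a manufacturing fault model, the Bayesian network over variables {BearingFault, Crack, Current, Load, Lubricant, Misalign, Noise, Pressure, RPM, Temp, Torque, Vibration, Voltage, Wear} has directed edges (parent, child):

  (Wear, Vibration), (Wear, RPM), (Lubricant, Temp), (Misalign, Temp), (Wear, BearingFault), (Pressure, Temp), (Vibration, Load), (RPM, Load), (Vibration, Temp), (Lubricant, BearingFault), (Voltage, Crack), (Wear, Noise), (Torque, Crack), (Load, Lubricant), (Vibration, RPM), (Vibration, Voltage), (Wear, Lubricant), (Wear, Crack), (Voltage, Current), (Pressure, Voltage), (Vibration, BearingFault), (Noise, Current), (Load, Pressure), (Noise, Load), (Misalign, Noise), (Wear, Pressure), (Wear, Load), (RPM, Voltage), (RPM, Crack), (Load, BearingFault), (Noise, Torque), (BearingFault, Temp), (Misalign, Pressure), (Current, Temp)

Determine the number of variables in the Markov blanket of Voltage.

8

A node's Markov blanket = Pa ∪ Ch ∪ (parents of Ch other than the node itself).
Voltage has parents Pressure, RPM, Vibration.
Ch(Voltage) = {Crack, Current}.
Other parents of Voltage's children:
  parents(Current) \ {Voltage} = {Noise}.
  Crack also has parents RPM, Torque, Wear.
MB(Voltage) = {Crack, Current, Noise, Pressure, RPM, Torque, Vibration, Wear}, which has 8 nodes.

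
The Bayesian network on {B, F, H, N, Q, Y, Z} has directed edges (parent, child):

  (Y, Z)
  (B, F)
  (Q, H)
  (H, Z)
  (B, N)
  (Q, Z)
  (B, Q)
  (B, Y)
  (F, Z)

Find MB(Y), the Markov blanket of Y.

{B, F, H, Q, Z}

Parents of Y: B.
Children of Y: Z.
Parents of each child, excluding Y:
  parents(Z) \ {Y} = {F, H, Q}.
So the Markov blanket of Y is {B, F, H, Q, Z}.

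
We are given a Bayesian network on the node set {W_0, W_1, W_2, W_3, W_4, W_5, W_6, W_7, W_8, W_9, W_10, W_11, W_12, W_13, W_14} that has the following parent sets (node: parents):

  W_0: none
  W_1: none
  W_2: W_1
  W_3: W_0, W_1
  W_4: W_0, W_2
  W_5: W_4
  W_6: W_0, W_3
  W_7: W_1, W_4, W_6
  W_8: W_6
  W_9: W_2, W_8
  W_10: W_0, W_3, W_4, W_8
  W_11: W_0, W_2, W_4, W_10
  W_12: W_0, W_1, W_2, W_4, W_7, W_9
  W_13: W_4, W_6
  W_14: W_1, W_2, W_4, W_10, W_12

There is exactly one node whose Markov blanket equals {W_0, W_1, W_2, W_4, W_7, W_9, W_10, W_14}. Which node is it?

W_12

The target node must have every member of {W_0, W_1, W_2, W_4, W_7, W_9, W_10, W_14} as a parent, child, or co-parent, and no others.
Parents of W_12: W_0, W_1, W_2, W_4, W_7, W_9; children: W_14; co-parents: W_1, W_2, W_4, W_10.
These exactly cover the given set, so the node is W_12.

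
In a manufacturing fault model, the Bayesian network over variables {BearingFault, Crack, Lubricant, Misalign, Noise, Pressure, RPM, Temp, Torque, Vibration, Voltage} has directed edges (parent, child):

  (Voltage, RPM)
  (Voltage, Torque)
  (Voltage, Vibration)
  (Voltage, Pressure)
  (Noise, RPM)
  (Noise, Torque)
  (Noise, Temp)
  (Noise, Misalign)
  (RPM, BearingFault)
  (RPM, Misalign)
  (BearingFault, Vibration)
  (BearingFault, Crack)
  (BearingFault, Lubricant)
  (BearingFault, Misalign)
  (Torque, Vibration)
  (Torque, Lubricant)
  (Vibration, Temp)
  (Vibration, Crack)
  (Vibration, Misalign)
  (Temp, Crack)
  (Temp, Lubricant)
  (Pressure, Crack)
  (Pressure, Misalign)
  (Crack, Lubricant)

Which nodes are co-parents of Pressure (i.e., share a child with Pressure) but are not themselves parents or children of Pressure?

{BearingFault, Noise, RPM, Temp, Vibration}

Children of Pressure: Crack, Misalign.
  Crack: BearingFault, Temp, Vibration
  Misalign: BearingFault, Noise, RPM, Vibration
Excluding nodes already adjacent to Pressure (Crack, Misalign, Voltage), the co-parent-only contribution is {BearingFault, Noise, RPM, Temp, Vibration}.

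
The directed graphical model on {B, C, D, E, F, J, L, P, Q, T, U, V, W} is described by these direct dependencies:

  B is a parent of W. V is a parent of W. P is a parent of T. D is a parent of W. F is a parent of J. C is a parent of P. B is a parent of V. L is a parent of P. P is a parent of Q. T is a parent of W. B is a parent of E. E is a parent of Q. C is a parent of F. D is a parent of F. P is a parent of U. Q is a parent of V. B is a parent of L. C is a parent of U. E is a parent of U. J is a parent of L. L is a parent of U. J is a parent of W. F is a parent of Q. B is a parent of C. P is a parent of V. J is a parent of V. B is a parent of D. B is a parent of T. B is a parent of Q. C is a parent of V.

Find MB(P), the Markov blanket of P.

{B, C, E, F, J, L, Q, T, U, V}

A node's Markov blanket = Pa ∪ Ch ∪ (parents of Ch other than the node itself).
P's parents: C, L.
P has children Q, T, U, V.
For each child, the remaining parents (spouses of P):
  Q: B, E, F
  T: B
  U: C, E, L
  V: B, C, J, Q
So the Markov blanket of P is {B, C, E, F, J, L, Q, T, U, V}.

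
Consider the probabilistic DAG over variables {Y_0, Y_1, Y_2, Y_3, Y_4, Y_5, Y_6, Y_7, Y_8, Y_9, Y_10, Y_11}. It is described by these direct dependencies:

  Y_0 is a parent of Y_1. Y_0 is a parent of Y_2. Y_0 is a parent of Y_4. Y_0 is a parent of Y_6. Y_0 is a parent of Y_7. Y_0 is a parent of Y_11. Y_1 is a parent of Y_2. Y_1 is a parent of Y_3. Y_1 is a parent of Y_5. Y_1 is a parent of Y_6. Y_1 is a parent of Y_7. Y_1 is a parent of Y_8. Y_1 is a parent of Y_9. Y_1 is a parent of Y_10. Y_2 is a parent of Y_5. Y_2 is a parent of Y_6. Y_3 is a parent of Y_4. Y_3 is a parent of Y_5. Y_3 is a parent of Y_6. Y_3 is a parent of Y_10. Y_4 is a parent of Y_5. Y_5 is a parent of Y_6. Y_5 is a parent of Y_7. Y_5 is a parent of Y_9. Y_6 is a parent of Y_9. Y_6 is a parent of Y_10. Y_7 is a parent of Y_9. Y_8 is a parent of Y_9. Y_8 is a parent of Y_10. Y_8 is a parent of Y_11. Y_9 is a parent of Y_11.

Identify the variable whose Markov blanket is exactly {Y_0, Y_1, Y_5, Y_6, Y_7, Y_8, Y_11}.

Y_9

The target node must have every member of {Y_0, Y_1, Y_5, Y_6, Y_7, Y_8, Y_11} as a parent, child, or co-parent, and no others.
Parents of Y_9: Y_1, Y_5, Y_6, Y_7, Y_8; children: Y_11; co-parents: Y_0, Y_8.
These exactly cover the given set, so the node is Y_9.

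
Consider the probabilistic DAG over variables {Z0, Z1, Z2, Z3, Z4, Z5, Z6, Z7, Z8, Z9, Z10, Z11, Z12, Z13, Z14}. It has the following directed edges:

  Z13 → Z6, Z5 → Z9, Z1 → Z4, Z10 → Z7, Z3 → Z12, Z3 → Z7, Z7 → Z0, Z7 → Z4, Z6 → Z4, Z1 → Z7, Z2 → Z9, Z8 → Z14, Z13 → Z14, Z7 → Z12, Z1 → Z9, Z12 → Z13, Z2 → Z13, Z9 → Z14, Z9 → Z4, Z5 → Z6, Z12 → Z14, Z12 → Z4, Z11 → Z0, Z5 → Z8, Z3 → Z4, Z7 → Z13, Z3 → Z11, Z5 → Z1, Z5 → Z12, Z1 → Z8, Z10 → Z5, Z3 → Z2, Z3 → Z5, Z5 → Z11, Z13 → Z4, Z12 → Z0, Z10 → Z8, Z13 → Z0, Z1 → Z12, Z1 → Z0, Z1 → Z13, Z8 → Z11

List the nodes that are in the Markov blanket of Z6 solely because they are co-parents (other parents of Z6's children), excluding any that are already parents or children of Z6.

Children of Z6: Z4.
  Z4: Z1, Z3, Z7, Z9, Z12, Z13
Excluding nodes already adjacent to Z6 (Z4, Z5, Z13), the co-parent-only contribution is {Z1, Z3, Z7, Z9, Z12}.

{Z1, Z3, Z7, Z9, Z12}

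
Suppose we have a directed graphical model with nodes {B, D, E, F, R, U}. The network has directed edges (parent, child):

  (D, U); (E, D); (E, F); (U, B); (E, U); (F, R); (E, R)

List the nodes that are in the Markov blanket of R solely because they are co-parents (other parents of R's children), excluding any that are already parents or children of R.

{}

R has no children, so it has no co-parents. The set is empty.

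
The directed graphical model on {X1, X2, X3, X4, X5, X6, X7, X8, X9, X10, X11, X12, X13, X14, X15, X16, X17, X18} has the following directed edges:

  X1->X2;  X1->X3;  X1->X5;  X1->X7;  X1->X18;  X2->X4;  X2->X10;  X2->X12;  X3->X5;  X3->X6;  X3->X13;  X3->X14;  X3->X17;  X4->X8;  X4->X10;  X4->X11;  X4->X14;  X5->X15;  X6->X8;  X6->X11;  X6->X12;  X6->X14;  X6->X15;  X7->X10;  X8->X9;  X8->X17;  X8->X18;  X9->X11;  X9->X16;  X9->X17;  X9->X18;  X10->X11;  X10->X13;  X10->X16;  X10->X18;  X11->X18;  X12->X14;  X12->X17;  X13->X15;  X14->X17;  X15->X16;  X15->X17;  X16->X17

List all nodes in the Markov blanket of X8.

{X1, X3, X4, X6, X9, X10, X11, X12, X14, X15, X16, X17, X18}

X8 has children X9, X17, X18.
Pa(X8) = {X4, X6}.
Parents of each child, excluding X8:
  X9 has no other parent.
  parents(X17) \ {X8} = {X3, X9, X12, X14, X15, X16}.
  parents(X18) \ {X8} = {X1, X9, X10, X11}.
Union: {X4, X6} ∪ {X9, X17, X18} ∪ {X1, X3, X9, X10, X11, X12, X14, X15, X16} = {X1, X3, X4, X6, X9, X10, X11, X12, X14, X15, X16, X17, X18}.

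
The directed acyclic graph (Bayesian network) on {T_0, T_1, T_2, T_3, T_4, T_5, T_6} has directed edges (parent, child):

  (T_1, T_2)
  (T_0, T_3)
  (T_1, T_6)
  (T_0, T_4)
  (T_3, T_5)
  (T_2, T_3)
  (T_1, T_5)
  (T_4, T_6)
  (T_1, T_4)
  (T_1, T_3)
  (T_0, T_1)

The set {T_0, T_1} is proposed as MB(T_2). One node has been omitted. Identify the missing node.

T_3

Pa(T_2) = {T_1}.
Ch(T_2) = {T_3}.
Co-parents of T_2 (other parents of its children):
  T_3: T_0, T_1
MB(T_2) = {T_0, T_1, T_3}.
Comparing with the claimed set, T_3 is missing.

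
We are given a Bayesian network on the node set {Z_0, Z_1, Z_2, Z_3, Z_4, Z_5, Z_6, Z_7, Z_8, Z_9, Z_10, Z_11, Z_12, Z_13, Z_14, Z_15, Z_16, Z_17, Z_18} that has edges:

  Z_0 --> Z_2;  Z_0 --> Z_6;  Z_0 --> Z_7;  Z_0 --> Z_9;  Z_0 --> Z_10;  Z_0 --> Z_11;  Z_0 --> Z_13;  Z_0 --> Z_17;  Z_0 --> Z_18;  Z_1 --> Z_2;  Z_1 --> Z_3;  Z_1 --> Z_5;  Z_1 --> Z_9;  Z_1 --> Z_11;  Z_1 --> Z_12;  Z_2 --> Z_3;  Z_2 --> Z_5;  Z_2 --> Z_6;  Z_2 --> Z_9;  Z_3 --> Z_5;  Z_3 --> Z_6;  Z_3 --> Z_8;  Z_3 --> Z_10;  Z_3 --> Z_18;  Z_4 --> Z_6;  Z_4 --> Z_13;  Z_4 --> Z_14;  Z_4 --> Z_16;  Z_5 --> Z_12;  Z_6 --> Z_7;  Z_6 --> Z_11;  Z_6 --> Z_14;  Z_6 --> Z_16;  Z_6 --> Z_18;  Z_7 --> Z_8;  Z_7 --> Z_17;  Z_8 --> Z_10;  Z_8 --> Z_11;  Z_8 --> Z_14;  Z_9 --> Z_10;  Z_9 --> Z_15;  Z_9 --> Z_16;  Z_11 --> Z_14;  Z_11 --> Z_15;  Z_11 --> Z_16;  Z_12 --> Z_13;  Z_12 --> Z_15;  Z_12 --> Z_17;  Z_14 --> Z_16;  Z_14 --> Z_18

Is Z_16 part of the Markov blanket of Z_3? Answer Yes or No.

No

Parents of Z_3: Z_1, Z_2.
Children of Z_3: Z_5, Z_6, Z_8, Z_10, Z_18.
Parents of each child, excluding Z_3:
  Z_5: Z_1, Z_2
  Z_6: Z_0, Z_2, Z_4
  Z_8: Z_7
  Z_10: Z_0, Z_8, Z_9
  Z_18: Z_0, Z_6, Z_14
MB(Z_3) = {Z_0, Z_1, Z_2, Z_4, Z_5, Z_6, Z_7, Z_8, Z_9, Z_10, Z_14, Z_18}; Z_16 is not in this set.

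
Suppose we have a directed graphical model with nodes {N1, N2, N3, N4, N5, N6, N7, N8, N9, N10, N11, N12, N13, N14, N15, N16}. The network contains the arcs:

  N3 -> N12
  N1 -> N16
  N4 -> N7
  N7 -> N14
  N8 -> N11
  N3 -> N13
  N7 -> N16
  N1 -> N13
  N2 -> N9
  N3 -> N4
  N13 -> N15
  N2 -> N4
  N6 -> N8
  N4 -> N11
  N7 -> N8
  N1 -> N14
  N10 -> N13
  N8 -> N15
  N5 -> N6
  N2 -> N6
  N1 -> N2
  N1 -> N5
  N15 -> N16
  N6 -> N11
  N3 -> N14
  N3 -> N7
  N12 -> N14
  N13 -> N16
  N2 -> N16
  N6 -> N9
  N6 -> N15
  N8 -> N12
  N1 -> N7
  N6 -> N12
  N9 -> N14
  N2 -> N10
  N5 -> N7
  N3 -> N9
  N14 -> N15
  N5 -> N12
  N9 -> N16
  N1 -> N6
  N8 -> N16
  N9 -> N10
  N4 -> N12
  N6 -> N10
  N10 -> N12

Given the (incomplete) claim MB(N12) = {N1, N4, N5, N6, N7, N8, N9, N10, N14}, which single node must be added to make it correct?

N3

Parents of N12: N3, N4, N5, N6, N8, N10.
Children of N12: N14.
Parents of each child, excluding N12:
  parents(N14) \ {N12} = {N1, N3, N7, N9}.
MB(N12) = {N1, N3, N4, N5, N6, N7, N8, N9, N10, N14}.
Comparing with the claimed set, N3 is missing.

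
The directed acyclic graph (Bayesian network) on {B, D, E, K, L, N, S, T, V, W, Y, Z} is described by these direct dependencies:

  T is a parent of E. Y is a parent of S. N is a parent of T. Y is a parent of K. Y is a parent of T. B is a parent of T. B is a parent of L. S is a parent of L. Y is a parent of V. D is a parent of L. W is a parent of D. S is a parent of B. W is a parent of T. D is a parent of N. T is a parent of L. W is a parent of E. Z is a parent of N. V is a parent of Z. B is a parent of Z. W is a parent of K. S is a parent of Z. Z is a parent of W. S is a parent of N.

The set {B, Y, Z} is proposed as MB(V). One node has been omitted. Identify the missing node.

S

V's parents: Y.
Ch(V) = {Z}.
Other parents of V's children:
  Z also has parents B, S.
MB(V) = {B, S, Y, Z}.
Comparing with the claimed set, S is missing.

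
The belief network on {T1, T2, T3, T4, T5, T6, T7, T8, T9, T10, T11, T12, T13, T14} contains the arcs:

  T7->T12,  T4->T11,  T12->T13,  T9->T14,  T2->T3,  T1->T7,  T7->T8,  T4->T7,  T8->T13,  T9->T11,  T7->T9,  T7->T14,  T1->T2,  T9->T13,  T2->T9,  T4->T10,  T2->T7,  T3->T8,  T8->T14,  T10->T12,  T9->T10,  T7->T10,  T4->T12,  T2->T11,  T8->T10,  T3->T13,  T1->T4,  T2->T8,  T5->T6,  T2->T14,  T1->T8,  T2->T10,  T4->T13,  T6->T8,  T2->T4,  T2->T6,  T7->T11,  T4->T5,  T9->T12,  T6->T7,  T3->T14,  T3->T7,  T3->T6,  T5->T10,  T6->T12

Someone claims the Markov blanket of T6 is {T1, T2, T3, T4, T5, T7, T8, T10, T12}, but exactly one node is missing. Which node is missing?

T6's parents: T2, T3, T5.
T6's children: T7, T8, T12.
Co-parents of T6 (other parents of its children):
  T7 also has parents T1, T2, T3, T4.
  T8 also has parents T1, T2, T3, T7.
  parents(T12) \ {T6} = {T4, T7, T9, T10}.
MB(T6) = {T1, T2, T3, T4, T5, T7, T8, T9, T10, T12}.
Comparing with the claimed set, T9 is missing.

T9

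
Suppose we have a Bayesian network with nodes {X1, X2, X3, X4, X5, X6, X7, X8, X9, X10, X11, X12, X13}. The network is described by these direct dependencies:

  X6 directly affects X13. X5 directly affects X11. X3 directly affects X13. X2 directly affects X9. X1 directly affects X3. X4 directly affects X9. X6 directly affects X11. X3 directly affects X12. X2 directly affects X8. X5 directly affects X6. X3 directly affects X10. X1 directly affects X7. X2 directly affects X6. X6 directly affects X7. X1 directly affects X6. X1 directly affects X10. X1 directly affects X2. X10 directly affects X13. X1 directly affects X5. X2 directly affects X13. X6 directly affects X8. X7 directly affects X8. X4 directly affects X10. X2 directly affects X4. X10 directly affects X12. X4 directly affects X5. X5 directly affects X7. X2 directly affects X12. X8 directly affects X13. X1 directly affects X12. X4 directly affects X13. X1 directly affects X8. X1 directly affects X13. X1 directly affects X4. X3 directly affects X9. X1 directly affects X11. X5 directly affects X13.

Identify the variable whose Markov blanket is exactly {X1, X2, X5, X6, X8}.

X7

The target node must have every member of {X1, X2, X5, X6, X8} as a parent, child, or co-parent, and no others.
Parents of X7: X1, X5, X6; children: X8; co-parents: X1, X2, X6.
These exactly cover the given set, so the node is X7.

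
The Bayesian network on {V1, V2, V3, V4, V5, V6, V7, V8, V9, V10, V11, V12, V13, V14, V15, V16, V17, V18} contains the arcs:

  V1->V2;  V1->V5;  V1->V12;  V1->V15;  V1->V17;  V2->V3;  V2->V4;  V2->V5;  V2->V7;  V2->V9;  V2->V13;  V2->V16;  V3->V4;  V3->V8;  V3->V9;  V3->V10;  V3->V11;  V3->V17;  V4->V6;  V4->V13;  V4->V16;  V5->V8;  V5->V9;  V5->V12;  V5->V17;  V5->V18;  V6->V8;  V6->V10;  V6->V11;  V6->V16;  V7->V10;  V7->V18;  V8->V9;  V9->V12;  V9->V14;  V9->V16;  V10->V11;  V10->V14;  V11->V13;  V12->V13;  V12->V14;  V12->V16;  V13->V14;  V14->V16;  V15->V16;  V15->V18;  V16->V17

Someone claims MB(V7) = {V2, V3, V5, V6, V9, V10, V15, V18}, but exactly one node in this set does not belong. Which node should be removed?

V9

V7's parents: V2.
V7 has children V10, V18.
Parents of each child, excluding V7:
  parents(V10) \ {V7} = {V3, V6}.
  parents(V18) \ {V7} = {V5, V15}.
MB(V7) = {V2, V3, V5, V6, V10, V15, V18}.
V9 is neither a parent, child, nor co-parent of V7, so it does not belong.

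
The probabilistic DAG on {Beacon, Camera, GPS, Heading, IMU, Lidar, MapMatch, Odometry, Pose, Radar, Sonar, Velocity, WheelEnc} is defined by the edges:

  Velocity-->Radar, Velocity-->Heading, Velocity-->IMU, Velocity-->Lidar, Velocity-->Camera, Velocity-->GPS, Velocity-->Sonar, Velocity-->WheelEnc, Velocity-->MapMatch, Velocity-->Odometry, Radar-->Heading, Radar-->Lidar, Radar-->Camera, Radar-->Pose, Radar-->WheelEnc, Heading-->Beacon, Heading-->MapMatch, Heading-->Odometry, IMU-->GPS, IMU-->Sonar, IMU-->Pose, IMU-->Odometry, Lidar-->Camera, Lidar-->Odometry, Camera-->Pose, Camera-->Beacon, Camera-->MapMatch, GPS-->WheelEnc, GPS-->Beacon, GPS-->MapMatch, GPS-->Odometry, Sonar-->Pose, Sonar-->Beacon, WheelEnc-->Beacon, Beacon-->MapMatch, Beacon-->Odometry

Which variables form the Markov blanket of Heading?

{Beacon, Camera, GPS, IMU, Lidar, MapMatch, Odometry, Radar, Sonar, Velocity, WheelEnc}

A node's Markov blanket = Pa ∪ Ch ∪ (parents of Ch other than the node itself).
Children of Heading: Beacon, MapMatch, Odometry.
Parents of Heading: Radar, Velocity.
For each child, the remaining parents (spouses of Heading):
  Beacon also has parents Camera, GPS, Sonar, WheelEnc.
  MapMatch also has parents Beacon, Camera, GPS, Velocity.
  Odometry also has parents Beacon, GPS, IMU, Lidar, Velocity.
Union: {Radar, Velocity} ∪ {Beacon, MapMatch, Odometry} ∪ {Beacon, Camera, GPS, IMU, Lidar, Sonar, Velocity, WheelEnc} = {Beacon, Camera, GPS, IMU, Lidar, MapMatch, Odometry, Radar, Sonar, Velocity, WheelEnc}.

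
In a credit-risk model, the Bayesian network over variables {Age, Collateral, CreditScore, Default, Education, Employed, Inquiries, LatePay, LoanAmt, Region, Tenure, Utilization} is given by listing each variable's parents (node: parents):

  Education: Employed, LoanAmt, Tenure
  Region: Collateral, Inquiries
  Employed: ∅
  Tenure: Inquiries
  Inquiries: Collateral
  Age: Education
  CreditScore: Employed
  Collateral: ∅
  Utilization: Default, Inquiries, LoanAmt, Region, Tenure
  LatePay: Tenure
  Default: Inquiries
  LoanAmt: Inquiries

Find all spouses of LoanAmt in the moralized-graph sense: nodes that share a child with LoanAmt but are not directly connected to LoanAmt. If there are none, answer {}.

{Default, Employed, Region, Tenure}

Children of LoanAmt: Education, Utilization.
  Education also has parents Employed, Tenure.
  Utilization also has parents Default, Inquiries, Region, Tenure.
Excluding nodes already adjacent to LoanAmt (Education, Inquiries, Utilization), the co-parent-only contribution is {Default, Employed, Region, Tenure}.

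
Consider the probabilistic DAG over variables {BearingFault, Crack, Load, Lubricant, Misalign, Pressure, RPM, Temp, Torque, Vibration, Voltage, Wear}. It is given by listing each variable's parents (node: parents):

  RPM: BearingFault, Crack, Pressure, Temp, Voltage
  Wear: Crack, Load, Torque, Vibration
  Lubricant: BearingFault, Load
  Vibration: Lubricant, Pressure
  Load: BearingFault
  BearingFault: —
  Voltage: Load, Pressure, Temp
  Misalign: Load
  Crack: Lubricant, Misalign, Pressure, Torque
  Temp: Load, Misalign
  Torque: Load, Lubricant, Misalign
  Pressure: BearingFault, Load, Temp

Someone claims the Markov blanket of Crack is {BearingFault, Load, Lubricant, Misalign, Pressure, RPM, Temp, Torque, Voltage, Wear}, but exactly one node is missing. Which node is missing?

The Markov blanket of a node is its parents, its children, and the other parents of its children.
Parents of Crack: Lubricant, Misalign, Pressure, Torque.
Crack has children RPM, Wear.
Other parents of Crack's children:
  parents(Wear) \ {Crack} = {Load, Torque, Vibration}.
  parents(RPM) \ {Crack} = {BearingFault, Pressure, Temp, Voltage}.
MB(Crack) = {BearingFault, Load, Lubricant, Misalign, Pressure, RPM, Temp, Torque, Vibration, Voltage, Wear}.
Comparing with the claimed set, Vibration is missing.

Vibration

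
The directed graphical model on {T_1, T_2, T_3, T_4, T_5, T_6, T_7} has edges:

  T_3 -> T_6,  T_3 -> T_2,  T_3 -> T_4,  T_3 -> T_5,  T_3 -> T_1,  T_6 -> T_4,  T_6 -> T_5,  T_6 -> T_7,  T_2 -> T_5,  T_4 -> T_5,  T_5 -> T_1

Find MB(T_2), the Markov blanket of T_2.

{T_3, T_4, T_5, T_6}

The Markov blanket of a node is its parents, its children, and the other parents of its children.
T_2's parents: T_3.
T_2 has child T_5.
Parents of each child, excluding T_2:
  T_5's other parents are T_3, T_4, T_6.
So the Markov blanket of T_2 is {T_3, T_4, T_5, T_6}.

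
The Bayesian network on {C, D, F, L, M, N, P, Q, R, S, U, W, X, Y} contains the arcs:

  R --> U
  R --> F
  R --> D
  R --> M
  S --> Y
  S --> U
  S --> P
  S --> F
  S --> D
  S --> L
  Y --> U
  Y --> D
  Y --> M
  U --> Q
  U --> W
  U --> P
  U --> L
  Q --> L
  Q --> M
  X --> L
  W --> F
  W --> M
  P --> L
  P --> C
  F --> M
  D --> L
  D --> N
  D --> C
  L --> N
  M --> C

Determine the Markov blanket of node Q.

{D, F, L, M, P, R, S, U, W, X, Y}

Parents of Q: U.
Q's children: L, M.
Other parents of Q's children:
  L also has parents D, P, S, U, X.
  parents(M) \ {Q} = {F, R, W, Y}.
Taking the union gives {D, F, L, M, P, R, S, U, W, X, Y}.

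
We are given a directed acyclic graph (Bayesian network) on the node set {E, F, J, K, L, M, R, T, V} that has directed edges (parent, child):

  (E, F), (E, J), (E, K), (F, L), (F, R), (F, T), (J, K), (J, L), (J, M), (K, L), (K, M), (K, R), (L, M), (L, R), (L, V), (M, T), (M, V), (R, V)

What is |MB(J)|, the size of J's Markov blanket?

5

Pa(J) = {E}.
Ch(J) = {K, L, M}.
Other parents of J's children:
  K's other parent is E.
  L's other parents are F, K.
  parents(M) \ {J} = {K, L}.
MB(J) = {E, F, K, L, M}, which has 5 nodes.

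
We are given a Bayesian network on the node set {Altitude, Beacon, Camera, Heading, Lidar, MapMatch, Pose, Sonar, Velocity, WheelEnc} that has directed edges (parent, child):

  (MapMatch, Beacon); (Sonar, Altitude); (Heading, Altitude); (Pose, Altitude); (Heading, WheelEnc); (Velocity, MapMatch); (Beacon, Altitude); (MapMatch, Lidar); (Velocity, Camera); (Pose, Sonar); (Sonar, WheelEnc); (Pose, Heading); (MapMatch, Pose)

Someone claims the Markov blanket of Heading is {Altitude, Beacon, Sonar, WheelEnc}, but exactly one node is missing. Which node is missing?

Pose

Recall MB(v) = parents ∪ children ∪ spouses, where spouses are the other parents of v's children.
Heading's children: Altitude, WheelEnc.
Heading has parent Pose.
Other parents of Heading's children:
  parents(WheelEnc) \ {Heading} = {Sonar}.
  Altitude also has parents Beacon, Pose, Sonar.
MB(Heading) = {Altitude, Beacon, Pose, Sonar, WheelEnc}.
Comparing with the claimed set, Pose is missing.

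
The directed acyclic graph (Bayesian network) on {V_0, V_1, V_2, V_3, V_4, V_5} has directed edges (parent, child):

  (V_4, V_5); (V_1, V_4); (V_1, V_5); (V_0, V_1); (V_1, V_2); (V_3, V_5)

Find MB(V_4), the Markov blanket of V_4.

The Markov blanket of a node is its parents, its children, and the other parents of its children.
Pa(V_4) = {V_1}.
V_4 has child V_5.
Other parents of V_4's children:
  V_5's other parents are V_1, V_3.
Taking the union gives {V_1, V_3, V_5}.

{V_1, V_3, V_5}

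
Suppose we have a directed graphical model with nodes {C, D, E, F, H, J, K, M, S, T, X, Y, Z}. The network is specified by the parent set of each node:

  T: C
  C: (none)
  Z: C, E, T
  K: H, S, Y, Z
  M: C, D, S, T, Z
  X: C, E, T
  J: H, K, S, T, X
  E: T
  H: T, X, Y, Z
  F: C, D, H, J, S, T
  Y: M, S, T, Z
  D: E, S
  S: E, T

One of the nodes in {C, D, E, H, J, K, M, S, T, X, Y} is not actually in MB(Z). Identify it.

J

Recall MB(v) = parents ∪ children ∪ spouses, where spouses are the other parents of v's children.
Z's parents: C, E, T.
Z's children: H, K, M, Y.
For each child, the remaining parents (spouses of Z):
  parents(M) \ {Z} = {C, D, S, T}.
  Y's other parents are M, S, T.
  H also has parents T, X, Y.
  parents(K) \ {Z} = {H, S, Y}.
MB(Z) = {C, D, E, H, K, M, S, T, X, Y}.
J is neither a parent, child, nor co-parent of Z, so it does not belong.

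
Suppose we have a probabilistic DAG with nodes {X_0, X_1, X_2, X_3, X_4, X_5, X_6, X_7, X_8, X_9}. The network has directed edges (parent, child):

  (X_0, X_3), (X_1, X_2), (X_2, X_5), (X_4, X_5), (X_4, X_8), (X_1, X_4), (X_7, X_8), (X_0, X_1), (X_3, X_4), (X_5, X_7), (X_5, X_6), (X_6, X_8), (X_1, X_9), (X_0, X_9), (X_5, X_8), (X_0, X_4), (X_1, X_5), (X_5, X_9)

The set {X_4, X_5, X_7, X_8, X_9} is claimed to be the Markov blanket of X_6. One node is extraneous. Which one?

X_9

Recall MB(v) = parents ∪ children ∪ spouses, where spouses are the other parents of v's children.
X_6's parents: X_5.
X_6's children: X_8.
Parents of each child, excluding X_6:
  parents(X_8) \ {X_6} = {X_4, X_5, X_7}.
MB(X_6) = {X_4, X_5, X_7, X_8}.
X_9 is neither a parent, child, nor co-parent of X_6, so it does not belong.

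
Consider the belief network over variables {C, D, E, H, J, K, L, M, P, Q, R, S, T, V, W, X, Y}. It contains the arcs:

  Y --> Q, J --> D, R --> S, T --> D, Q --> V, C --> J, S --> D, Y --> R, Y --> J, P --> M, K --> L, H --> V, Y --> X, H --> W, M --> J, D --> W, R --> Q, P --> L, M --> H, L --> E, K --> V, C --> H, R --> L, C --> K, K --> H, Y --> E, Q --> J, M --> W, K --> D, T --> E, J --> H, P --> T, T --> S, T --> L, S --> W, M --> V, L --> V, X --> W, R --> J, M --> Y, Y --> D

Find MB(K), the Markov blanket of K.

A node's Markov blanket = Pa ∪ Ch ∪ (parents of Ch other than the node itself).
K's parents: C.
Children of K: D, H, L, V.
Parents of each child, excluding K:
  L also has parents P, R, T.
  H's other parents are C, J, M.
  V's other parents are H, L, M, Q.
  parents(D) \ {K} = {J, S, T, Y}.
Union: {C} ∪ {D, H, L, V} ∪ {C, H, J, L, M, P, Q, R, S, T, Y} = {C, D, H, J, L, M, P, Q, R, S, T, V, Y}.

{C, D, H, J, L, M, P, Q, R, S, T, V, Y}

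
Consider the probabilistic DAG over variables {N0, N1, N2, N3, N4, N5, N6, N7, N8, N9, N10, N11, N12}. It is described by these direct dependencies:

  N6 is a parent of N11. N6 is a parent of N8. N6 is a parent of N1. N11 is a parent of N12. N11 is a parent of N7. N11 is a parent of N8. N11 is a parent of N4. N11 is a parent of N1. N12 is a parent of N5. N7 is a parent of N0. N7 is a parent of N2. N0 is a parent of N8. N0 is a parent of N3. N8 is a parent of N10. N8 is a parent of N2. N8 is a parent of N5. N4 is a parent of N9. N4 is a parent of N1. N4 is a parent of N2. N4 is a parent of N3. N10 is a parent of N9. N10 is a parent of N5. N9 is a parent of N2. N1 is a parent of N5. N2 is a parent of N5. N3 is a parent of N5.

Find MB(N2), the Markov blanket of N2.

Recall MB(v) = parents ∪ children ∪ spouses, where spouses are the other parents of v's children.
N2 has parents N4, N7, N8, N9.
Ch(N2) = {N5}.
For each child, the remaining parents (spouses of N2):
  N5's other parents are N1, N3, N8, N10, N12.
MB(N2) = {N1, N3, N4, N5, N7, N8, N9, N10, N12}.

{N1, N3, N4, N5, N7, N8, N9, N10, N12}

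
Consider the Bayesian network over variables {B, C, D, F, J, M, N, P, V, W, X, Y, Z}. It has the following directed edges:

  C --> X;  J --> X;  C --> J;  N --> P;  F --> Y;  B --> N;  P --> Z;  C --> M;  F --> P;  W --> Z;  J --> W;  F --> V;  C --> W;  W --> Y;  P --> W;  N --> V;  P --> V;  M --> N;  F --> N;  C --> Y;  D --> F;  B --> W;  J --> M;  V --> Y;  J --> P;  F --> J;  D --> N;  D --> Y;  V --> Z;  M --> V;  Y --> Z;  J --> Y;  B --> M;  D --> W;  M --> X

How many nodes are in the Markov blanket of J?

The Markov blanket of a node is its parents, its children, and the other parents of its children.
J has parents C, F.
J's children: M, P, W, X, Y.
Other parents of J's children:
  M: B, C
  P: F, N
  W: B, C, D, P
  X: C, M
  Y: C, D, F, V, W
MB(J) = {B, C, D, F, M, N, P, V, W, X, Y}, which has 11 nodes.

11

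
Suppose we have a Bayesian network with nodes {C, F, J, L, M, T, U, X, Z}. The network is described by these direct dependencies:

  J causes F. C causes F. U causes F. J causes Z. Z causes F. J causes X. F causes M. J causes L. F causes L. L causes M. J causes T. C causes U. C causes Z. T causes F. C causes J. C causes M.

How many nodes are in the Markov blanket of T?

T has parent J.
T has child F.
Other parents of T's children:
  F also has parents C, J, U, Z.
MB(T) = {C, F, J, U, Z}, which has 5 nodes.

5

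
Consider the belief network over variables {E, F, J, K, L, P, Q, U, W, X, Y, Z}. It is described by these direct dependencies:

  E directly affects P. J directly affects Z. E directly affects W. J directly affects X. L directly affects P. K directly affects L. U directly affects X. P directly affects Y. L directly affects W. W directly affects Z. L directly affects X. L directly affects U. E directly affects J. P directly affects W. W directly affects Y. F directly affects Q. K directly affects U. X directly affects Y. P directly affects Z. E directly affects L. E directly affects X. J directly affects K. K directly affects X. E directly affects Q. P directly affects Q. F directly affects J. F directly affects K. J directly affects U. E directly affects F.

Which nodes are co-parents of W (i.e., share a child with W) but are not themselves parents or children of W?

{J, X}

Children of W: Y, Z.
  Y: P, X
  Z: J, P
Excluding nodes already adjacent to W (E, L, P, Y, Z), the co-parent-only contribution is {J, X}.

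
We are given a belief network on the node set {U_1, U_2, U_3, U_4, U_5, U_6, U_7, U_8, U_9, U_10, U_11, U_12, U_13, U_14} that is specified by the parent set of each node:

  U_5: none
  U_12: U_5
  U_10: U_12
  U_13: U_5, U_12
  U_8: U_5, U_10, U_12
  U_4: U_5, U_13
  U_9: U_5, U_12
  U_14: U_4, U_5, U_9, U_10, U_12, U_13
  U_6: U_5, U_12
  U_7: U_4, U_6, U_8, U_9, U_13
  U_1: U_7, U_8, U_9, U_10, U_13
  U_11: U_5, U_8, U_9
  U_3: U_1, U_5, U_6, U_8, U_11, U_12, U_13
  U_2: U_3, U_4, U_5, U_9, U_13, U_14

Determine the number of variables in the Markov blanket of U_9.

The Markov blanket of a node is its parents, its children, and the other parents of its children.
U_9 has parents U_5, U_12.
U_9 has children U_1, U_2, U_7, U_11, U_14.
For each child, the remaining parents (spouses of U_9):
  parents(U_14) \ {U_9} = {U_4, U_5, U_10, U_12, U_13}.
  U_7's other parents are U_4, U_6, U_8, U_13.
  U_1 also has parents U_7, U_8, U_10, U_13.
  U_11's other parents are U_5, U_8.
  parents(U_2) \ {U_9} = {U_3, U_4, U_5, U_13, U_14}.
MB(U_9) = {U_1, U_2, U_3, U_4, U_5, U_6, U_7, U_8, U_10, U_11, U_12, U_13, U_14}, which has 13 nodes.

13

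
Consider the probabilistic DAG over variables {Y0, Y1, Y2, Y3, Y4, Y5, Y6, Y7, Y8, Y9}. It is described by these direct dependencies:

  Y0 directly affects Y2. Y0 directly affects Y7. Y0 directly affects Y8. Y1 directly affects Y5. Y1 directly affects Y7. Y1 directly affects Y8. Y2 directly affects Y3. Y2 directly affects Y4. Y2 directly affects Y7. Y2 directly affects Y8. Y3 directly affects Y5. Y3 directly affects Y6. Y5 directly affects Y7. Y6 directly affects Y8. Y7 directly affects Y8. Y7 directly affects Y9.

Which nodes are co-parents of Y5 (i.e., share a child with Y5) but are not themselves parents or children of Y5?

{Y0, Y2}

Children of Y5: Y7.
  parents(Y7) \ {Y5} = {Y0, Y1, Y2}.
Excluding nodes already adjacent to Y5 (Y1, Y3, Y7), the co-parent-only contribution is {Y0, Y2}.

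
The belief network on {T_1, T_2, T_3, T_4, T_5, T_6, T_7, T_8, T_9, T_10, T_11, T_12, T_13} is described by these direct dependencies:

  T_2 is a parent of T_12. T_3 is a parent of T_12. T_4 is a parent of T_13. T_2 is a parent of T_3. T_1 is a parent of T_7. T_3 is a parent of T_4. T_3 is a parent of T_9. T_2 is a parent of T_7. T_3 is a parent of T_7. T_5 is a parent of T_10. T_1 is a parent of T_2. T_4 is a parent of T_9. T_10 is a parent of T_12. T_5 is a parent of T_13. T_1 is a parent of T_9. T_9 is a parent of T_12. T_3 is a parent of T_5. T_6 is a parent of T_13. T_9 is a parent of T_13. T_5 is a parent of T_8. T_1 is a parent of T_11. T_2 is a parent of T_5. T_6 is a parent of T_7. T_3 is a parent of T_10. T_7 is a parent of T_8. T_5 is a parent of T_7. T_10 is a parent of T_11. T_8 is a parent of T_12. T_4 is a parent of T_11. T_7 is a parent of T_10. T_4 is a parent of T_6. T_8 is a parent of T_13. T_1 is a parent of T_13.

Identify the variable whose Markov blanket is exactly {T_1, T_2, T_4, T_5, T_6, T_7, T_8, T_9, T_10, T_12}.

T_3

The target node must have every member of {T_1, T_2, T_4, T_5, T_6, T_7, T_8, T_9, T_10, T_12} as a parent, child, or co-parent, and no others.
Parents of T_3: T_2; children: T_4, T_5, T_7, T_9, T_10, T_12; co-parents: T_1, T_2, T_4, T_5, T_6, T_7, T_8, T_9, T_10.
These exactly cover the given set, so the node is T_3.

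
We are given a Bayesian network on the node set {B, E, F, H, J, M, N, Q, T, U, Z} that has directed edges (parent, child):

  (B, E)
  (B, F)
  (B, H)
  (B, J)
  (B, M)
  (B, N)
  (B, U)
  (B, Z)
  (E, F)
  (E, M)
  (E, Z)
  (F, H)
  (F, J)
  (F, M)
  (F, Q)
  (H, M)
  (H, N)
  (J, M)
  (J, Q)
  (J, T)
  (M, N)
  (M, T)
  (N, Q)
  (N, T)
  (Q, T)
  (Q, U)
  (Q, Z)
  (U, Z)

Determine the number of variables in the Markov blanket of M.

M has children N, T.
Pa(M) = {B, E, F, H, J}.
Other parents of M's children:
  N: B, H
  T: J, N, Q
MB(M) = {B, E, F, H, J, N, Q, T}, which has 8 nodes.

8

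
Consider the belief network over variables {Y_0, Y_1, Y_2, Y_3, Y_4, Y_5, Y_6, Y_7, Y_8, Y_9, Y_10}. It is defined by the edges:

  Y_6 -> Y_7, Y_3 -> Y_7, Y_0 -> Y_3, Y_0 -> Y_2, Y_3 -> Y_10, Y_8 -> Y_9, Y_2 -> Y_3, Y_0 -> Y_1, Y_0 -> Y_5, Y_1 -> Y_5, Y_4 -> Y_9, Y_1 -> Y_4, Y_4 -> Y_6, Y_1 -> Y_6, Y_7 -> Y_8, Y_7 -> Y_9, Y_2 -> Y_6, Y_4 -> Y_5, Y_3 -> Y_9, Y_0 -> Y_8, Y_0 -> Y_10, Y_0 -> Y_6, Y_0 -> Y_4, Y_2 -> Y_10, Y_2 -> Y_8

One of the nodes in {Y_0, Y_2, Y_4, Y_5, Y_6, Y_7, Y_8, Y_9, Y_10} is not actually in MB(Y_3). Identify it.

Y_3's children: Y_7, Y_9, Y_10.
Parents of Y_3: Y_0, Y_2.
For each child, the remaining parents (spouses of Y_3):
  Y_7's other parent is Y_6.
  parents(Y_9) \ {Y_3} = {Y_4, Y_7, Y_8}.
  Y_10's other parents are Y_0, Y_2.
MB(Y_3) = {Y_0, Y_2, Y_4, Y_6, Y_7, Y_8, Y_9, Y_10}.
Y_5 is neither a parent, child, nor co-parent of Y_3, so it does not belong.

Y_5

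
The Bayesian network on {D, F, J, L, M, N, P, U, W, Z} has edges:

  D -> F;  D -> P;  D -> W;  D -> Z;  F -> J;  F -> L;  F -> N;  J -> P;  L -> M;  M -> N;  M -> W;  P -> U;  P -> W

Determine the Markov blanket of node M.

The Markov blanket of a node is its parents, its children, and the other parents of its children.
Parents of M: L.
Children of M: N, W.
For each child, the remaining parents (spouses of M):
  N: F
  W: D, P
So the Markov blanket of M is {D, F, L, N, P, W}.

{D, F, L, N, P, W}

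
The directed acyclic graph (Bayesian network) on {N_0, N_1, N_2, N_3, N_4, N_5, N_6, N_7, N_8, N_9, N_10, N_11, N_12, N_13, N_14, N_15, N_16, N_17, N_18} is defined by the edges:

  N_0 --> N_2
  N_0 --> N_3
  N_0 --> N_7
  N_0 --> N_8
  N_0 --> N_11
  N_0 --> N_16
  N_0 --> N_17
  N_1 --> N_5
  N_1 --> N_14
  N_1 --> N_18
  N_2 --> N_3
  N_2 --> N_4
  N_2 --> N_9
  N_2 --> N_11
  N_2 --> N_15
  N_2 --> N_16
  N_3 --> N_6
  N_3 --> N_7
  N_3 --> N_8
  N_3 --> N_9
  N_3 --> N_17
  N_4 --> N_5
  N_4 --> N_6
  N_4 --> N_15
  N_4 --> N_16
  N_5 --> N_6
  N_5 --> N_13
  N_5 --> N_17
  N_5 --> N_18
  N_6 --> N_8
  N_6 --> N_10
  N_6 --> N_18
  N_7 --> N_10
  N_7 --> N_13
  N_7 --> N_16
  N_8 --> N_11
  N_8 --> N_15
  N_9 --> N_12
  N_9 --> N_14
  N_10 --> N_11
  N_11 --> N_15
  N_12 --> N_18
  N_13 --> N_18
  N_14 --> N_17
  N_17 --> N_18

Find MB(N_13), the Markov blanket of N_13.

{N_1, N_5, N_6, N_7, N_12, N_17, N_18}

A node's Markov blanket = Pa ∪ Ch ∪ (parents of Ch other than the node itself).
N_13 has parents N_5, N_7.
N_13's children: N_18.
For each child, the remaining parents (spouses of N_13):
  N_18: N_1, N_5, N_6, N_12, N_17
So the Markov blanket of N_13 is {N_1, N_5, N_6, N_7, N_12, N_17, N_18}.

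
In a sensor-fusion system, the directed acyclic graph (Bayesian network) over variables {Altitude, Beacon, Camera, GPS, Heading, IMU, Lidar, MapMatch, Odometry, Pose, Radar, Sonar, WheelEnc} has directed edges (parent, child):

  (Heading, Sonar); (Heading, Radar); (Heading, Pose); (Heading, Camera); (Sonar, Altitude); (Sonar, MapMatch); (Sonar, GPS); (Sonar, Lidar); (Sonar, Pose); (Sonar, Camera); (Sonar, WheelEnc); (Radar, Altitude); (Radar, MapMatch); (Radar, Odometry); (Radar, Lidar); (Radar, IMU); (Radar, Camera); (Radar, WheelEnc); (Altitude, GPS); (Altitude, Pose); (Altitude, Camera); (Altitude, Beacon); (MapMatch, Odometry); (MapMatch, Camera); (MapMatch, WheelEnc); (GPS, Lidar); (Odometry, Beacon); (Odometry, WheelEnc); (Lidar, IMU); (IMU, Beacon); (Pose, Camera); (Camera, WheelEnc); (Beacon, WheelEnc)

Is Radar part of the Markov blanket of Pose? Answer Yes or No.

Yes

Radar is a co-parent of Pose: both are parents of Camera.
So Radar ∈ MB(Pose).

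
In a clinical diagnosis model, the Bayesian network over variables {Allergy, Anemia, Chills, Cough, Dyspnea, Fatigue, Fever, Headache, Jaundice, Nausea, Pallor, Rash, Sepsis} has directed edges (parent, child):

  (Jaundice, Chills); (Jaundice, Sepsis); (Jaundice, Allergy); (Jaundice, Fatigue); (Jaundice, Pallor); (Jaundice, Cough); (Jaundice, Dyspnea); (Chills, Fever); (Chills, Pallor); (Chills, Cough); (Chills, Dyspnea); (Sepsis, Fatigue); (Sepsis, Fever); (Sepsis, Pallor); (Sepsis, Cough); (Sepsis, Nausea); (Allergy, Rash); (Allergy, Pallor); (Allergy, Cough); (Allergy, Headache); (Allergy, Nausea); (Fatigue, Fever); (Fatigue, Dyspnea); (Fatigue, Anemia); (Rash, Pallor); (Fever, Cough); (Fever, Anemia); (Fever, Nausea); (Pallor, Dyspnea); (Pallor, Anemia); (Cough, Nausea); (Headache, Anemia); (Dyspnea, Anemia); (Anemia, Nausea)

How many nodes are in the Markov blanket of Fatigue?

Parents of Fatigue: Jaundice, Sepsis.
Fatigue has children Anemia, Dyspnea, Fever.
For each child, the remaining parents (spouses of Fatigue):
  Fever: Chills, Sepsis
  Dyspnea: Chills, Jaundice, Pallor
  Anemia: Dyspnea, Fever, Headache, Pallor
MB(Fatigue) = {Anemia, Chills, Dyspnea, Fever, Headache, Jaundice, Pallor, Sepsis}, which has 8 nodes.

8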